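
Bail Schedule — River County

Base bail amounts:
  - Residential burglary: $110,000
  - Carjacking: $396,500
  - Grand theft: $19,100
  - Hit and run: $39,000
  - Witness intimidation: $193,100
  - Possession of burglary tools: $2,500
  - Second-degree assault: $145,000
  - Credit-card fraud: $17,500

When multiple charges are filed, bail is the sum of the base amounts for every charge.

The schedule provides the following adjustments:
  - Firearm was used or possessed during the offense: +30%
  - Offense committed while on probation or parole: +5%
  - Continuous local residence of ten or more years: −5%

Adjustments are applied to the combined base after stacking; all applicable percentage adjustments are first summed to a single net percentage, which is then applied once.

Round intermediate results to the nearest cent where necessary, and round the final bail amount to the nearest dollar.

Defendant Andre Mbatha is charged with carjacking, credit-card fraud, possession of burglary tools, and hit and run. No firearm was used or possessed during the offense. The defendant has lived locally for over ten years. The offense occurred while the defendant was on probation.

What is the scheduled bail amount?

$455,500

Base amounts from the schedule: carjacking $396,500; credit-card fraud $17,500; possession of burglary tools $2,500; hit and run $39,000.
Stacking rule: sum of all bases. $396,500 + $17,500 + $2,500 + $39,000 = $455,500.
Net percentage adjustment: +5% −5% = +0%. $455,500 × 1 = $455,500.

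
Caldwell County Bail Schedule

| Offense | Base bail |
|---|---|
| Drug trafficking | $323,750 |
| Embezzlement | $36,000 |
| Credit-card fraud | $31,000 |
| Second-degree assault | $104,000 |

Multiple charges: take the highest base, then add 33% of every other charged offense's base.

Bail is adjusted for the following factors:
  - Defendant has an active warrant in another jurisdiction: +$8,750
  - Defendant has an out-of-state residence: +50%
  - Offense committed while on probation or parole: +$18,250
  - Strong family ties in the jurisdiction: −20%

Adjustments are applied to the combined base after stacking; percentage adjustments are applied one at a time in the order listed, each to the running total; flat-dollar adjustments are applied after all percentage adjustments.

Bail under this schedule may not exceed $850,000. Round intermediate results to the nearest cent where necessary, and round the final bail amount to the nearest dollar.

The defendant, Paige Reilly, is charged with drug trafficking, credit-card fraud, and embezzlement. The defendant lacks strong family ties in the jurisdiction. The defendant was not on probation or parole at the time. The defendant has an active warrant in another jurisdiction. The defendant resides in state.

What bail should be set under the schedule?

$354,610

Base amounts from the schedule: drug trafficking $323,750; credit-card fraud $31,000; embezzlement $36,000.
Stacking rule: highest base plus 33% of each additional charge. Highest is drug trafficking at $323,750. Additional: $31,000 × 33% = $10,230; $36,000 × 33% = $11,880. Combined base = $323,750 + $22,110 = $345,860.
Defendant has an active warrant in another jurisdiction (+$8,750 flat): $345,860 + $8,750 = $354,610.
$354,610 is within the $850,000 maximum.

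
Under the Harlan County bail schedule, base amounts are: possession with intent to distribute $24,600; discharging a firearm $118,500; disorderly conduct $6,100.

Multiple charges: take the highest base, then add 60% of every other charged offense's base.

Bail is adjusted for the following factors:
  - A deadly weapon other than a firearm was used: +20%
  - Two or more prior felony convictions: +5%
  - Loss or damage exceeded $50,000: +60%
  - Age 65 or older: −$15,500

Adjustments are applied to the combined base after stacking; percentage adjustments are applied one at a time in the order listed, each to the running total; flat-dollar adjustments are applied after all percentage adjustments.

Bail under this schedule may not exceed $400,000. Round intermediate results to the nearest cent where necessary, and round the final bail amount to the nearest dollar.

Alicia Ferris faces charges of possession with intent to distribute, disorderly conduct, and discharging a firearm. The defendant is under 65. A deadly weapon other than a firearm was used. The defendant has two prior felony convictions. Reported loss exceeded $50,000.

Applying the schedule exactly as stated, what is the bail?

Base amounts from the schedule: possession with intent to distribute $24,600; disorderly conduct $6,100; discharging a firearm $118,500.
Stacking rule: highest base plus 60% of each additional charge. Highest is discharging a firearm at $118,500. Additional: $24,600 × 60% = $14,760; $6,100 × 60% = $3,660. Combined base = $118,500 + $18,420 = $136,920.
A deadly weapon other than a firearm was used (+20%): $136,920 × 1.2 = $164,304.
Two or more prior felony convictions (+5%): $164,304 × 1.05 = $172,519.20.
Loss or damage exceeded $50,000 (+60%): $172,519.20 × 1.6 = $276,030.72.
$276,030.72 is within the $400,000 maximum.
Rounded to the nearest dollar: $276,031.

$276,031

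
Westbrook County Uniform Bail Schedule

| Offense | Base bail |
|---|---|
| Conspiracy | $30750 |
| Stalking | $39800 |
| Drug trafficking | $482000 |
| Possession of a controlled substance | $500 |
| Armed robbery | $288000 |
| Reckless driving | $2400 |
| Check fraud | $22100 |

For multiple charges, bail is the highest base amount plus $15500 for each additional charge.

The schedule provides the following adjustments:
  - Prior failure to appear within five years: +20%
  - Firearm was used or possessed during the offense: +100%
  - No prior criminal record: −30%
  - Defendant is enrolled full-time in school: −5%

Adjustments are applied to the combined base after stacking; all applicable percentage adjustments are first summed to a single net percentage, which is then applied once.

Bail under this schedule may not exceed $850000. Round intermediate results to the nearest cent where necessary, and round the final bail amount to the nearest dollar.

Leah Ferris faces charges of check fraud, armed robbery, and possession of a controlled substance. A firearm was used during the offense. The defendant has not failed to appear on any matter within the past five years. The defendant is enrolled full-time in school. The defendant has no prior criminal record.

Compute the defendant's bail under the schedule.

$526350

Base amounts from the schedule: check fraud $22100; armed robbery $288000; possession of a controlled substance $500.
Stacking rule: highest base plus $15500 per additional charge. Highest is armed robbery at $288000; 2 additional charges → +$31000. Combined base = $319000.
Net percentage adjustment: +100% −30% −5% = +65%. $319000 × 1.65 = $526350.
$526350 is within the $850000 maximum.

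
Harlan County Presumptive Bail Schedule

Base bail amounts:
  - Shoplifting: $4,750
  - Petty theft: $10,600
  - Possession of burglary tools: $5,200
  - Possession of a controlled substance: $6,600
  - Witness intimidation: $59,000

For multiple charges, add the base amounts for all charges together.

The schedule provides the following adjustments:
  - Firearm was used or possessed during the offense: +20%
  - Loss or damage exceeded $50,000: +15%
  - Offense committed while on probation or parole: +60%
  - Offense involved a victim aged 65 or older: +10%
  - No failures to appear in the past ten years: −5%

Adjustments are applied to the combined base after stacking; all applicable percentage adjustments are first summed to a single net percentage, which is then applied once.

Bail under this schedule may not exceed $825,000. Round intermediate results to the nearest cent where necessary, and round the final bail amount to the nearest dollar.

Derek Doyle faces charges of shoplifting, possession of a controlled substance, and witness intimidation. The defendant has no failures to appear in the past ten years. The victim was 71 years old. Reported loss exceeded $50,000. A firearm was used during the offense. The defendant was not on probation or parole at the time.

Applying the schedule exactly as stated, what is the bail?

Base amounts from the schedule: shoplifting $4,750; possession of a controlled substance $6,600; witness intimidation $59,000.
Stacking rule: sum of all bases. $4,750 + $6,600 + $59,000 = $70,350.
Net percentage adjustment: +20% +15% +10% −5% = +40%. $70,350 × 1.4 = $98,490.
$98,490 is within the $825,000 maximum.

$98,490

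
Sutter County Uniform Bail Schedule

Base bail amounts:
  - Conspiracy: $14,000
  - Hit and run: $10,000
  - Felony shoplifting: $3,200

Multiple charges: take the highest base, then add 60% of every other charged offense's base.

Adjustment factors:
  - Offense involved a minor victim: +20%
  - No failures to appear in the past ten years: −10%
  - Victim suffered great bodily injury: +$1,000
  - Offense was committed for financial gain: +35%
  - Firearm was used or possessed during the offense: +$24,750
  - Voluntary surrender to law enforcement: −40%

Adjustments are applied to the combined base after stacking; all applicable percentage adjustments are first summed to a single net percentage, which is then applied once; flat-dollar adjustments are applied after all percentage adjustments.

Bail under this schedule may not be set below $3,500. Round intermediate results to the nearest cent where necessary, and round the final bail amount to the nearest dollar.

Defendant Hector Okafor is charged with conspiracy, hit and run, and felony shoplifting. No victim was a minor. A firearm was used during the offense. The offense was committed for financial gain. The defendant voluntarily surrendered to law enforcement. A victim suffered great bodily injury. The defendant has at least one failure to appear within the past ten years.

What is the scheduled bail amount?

Base amounts from the schedule: conspiracy $14,000; hit and run $10,000; felony shoplifting $3,200.
Stacking rule: highest base plus 60% of each additional charge. Highest is conspiracy at $14,000. Additional: $10,000 × 60% = $6,000; $3,200 × 60% = $1,920. Combined base = $14,000 + $7,920 = $21,920.
Net percentage adjustment: +35% −40% = −5%. $21,920 × 0.95 = $20,824.
Victim suffered great bodily injury (+$1,000 flat): $20,824 + $1,000 = $21,824.
Firearm was used or possessed during the offense (+$24,750 flat): $21,824 + $24,750 = $46,574.
$46,574 is at or above the $3,500 minimum.

$46,574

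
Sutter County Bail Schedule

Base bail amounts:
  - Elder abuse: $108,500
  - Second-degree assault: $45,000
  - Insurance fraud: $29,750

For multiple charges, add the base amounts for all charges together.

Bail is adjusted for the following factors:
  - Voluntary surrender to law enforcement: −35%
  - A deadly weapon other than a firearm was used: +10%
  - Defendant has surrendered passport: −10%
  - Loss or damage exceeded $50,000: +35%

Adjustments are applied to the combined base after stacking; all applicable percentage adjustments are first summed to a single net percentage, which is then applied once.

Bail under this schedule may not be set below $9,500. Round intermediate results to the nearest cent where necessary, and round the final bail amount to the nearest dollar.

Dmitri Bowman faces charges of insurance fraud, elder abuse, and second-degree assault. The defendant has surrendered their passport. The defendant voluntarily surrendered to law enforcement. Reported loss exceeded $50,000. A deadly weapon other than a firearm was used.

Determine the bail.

$183,250

Base amounts from the schedule: insurance fraud $29,750; elder abuse $108,500; second-degree assault $45,000.
Stacking rule: sum of all bases. $29,750 + $108,500 + $45,000 = $183,250.
Net percentage adjustment: −35% +10% −10% +35% = +0%. $183,250 × 1 = $183,250.
$183,250 is at or above the $9,500 minimum.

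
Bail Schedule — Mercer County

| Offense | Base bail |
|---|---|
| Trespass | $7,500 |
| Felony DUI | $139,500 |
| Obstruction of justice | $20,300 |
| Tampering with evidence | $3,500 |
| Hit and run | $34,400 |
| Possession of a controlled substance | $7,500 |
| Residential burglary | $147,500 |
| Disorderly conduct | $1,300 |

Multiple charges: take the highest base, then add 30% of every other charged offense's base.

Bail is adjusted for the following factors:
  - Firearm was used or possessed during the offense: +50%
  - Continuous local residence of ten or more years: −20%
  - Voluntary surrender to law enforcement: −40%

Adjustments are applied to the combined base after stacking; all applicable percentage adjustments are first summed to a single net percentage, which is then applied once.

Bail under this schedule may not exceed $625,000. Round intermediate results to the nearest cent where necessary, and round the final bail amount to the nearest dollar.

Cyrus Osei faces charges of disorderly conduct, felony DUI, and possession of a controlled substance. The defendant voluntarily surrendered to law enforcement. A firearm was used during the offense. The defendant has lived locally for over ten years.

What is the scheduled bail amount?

$127,926

Base amounts from the schedule: disorderly conduct $1,300; felony DUI $139,500; possession of a controlled substance $7,500.
Stacking rule: highest base plus 30% of each additional charge. Highest is felony DUI at $139,500. Additional: $1,300 × 30% = $390; $7,500 × 30% = $2,250. Combined base = $139,500 + $2,640 = $142,140.
Net percentage adjustment: +50% −20% −40% = −10%. $142,140 × 0.9 = $127,926.
$127,926 is within the $625,000 maximum.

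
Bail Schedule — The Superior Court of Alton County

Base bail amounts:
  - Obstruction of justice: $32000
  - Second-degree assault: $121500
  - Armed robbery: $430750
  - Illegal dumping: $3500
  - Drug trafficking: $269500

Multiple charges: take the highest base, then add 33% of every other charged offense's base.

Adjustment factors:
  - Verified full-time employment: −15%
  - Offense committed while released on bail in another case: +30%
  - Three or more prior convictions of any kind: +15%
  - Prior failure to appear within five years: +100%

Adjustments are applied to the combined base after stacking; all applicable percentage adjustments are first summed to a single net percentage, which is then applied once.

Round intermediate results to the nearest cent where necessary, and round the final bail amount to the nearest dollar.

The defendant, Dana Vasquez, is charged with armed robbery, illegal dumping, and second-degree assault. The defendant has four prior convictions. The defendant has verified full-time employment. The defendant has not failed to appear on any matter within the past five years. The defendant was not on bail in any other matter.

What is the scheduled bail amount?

$472000

Base amounts from the schedule: armed robbery $430750; illegal dumping $3500; second-degree assault $121500.
Stacking rule: highest base plus 33% of each additional charge. Highest is armed robbery at $430750. Additional: $3500 × 33% = $1155; $121500 × 33% = $40095. Combined base = $430750 + $41250 = $472000.
Net percentage adjustment: −15% +15% = +0%. $472000 × 1 = $472000.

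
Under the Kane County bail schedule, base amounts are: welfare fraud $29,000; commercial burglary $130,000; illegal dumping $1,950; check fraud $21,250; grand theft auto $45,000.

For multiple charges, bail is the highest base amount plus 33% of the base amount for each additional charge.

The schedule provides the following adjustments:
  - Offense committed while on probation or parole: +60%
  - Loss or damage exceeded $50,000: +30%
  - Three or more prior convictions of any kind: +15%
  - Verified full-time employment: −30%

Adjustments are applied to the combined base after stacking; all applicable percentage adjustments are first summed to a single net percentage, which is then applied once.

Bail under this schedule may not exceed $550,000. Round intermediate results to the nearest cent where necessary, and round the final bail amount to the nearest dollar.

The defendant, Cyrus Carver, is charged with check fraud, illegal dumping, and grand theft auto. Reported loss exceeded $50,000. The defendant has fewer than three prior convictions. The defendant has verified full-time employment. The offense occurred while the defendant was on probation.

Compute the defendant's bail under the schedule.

$84,250

Base amounts from the schedule: check fraud $21,250; illegal dumping $1,950; grand theft auto $45,000.
Stacking rule: highest base plus 33% of each additional charge. Highest is grand theft auto at $45,000. Additional: $21,250 × 33% = $7,012.50; $1,950 × 33% = $643.50. Combined base = $45,000 + $7,656 = $52,656.
Net percentage adjustment: +60% +30% −30% = +60%. $52,656 × 1.6 = $84,249.60.
$84,249.60 is within the $550,000 maximum.
Rounded to the nearest dollar: $84,250.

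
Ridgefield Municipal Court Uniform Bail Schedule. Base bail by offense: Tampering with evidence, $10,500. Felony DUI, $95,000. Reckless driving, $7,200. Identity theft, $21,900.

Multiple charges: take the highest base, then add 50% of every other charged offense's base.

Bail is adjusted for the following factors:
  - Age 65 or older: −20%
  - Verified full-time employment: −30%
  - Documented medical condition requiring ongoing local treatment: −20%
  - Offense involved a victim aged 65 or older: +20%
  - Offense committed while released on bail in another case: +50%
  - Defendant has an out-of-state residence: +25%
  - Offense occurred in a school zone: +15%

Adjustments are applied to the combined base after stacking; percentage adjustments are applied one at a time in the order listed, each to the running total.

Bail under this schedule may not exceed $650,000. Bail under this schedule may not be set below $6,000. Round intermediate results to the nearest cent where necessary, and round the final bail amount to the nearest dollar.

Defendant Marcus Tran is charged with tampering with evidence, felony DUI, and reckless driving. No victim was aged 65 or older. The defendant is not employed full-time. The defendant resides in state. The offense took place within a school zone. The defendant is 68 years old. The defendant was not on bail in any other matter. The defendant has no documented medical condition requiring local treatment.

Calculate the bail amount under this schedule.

Base amounts from the schedule: tampering with evidence $10,500; felony DUI $95,000; reckless driving $7,200.
Stacking rule: highest base plus 50% of each additional charge. Highest is felony DUI at $95,000. Additional: $10,500 × 50% = $5,250; $7,200 × 50% = $3,600. Combined base = $95,000 + $8,850 = $103,850.
Age 65 or older (−20%): $103,850 × 0.8 = $83,080.
Offense occurred in a school zone (+15%): $83,080 × 1.15 = $95,542.
$95,542 is within the $650,000 maximum.
$95,542 is at or above the $6,000 minimum.

$95,542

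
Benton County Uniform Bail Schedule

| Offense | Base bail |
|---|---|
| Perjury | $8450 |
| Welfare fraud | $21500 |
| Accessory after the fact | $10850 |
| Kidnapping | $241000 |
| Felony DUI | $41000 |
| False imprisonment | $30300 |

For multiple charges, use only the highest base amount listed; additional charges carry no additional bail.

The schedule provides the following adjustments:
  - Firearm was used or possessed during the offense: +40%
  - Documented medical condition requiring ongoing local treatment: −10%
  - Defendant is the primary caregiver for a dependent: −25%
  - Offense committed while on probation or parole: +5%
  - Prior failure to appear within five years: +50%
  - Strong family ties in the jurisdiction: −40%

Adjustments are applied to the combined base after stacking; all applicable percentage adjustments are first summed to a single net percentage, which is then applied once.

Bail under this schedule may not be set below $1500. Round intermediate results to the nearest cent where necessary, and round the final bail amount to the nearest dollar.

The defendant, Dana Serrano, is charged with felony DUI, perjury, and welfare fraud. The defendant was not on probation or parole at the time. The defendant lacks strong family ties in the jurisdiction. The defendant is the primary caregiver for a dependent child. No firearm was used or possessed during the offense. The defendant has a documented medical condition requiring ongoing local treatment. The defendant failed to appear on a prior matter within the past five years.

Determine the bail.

$47150

Base amounts from the schedule: felony DUI $41000; perjury $8450; welfare fraud $21500.
Stacking rule: use the highest base only. Highest is felony DUI at $41000. Combined base = $41000.
Net percentage adjustment: −10% −25% +50% = +15%. $41000 × 1.15 = $47150.
$47150 is at or above the $1500 minimum.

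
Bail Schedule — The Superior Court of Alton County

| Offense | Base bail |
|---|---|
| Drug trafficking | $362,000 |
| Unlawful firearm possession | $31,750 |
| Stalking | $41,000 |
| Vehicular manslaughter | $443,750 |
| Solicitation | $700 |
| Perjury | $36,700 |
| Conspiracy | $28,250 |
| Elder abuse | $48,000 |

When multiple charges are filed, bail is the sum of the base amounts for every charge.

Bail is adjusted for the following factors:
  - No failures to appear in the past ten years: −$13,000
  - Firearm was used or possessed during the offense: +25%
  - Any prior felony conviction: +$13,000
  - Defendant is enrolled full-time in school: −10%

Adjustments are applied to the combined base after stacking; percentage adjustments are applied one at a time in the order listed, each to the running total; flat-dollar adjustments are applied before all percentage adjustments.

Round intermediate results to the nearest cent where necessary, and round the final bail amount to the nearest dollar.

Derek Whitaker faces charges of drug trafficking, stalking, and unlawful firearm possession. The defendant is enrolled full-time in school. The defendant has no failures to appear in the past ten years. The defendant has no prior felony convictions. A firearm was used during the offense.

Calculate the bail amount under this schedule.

$474,469

Base amounts from the schedule: drug trafficking $362,000; stalking $41,000; unlawful firearm possession $31,750.
Stacking rule: sum of all bases. $362,000 + $41,000 + $31,750 = $434,750.
No failures to appear in the past ten years (−$13,000 flat): $434,750 − $13,000 = $421,750.
Firearm was used or possessed during the offense (+25%): $421,750 × 1.25 = $527,187.50.
Defendant is enrolled full-time in school (−10%): $527,187.50 × 0.9 = $474,468.75.
Rounded to the nearest dollar: $474,469.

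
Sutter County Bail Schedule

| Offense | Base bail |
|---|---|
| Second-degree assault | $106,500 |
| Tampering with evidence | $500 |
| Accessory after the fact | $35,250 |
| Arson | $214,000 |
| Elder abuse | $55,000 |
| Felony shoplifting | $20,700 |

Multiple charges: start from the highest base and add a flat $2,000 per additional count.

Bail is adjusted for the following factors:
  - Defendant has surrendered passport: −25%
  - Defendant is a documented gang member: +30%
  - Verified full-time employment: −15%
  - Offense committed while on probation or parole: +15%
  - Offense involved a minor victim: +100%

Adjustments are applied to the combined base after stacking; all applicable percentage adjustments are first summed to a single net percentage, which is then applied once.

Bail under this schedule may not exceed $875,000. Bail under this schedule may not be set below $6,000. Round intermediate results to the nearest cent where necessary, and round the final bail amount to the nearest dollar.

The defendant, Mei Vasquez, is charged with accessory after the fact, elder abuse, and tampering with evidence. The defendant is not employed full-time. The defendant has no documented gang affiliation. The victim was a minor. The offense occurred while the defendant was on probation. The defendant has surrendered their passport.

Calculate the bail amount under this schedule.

Base amounts from the schedule: accessory after the fact $35,250; elder abuse $55,000; tampering with evidence $500.
Stacking rule: highest base plus $2,000 per additional charge. Highest is elder abuse at $55,000; 2 additional charges → +$4,000. Combined base = $59,000.
Net percentage adjustment: −25% +15% +100% = +90%. $59,000 × 1.9 = $112,100.
$112,100 is within the $875,000 maximum.
$112,100 is at or above the $6,000 minimum.

$112,100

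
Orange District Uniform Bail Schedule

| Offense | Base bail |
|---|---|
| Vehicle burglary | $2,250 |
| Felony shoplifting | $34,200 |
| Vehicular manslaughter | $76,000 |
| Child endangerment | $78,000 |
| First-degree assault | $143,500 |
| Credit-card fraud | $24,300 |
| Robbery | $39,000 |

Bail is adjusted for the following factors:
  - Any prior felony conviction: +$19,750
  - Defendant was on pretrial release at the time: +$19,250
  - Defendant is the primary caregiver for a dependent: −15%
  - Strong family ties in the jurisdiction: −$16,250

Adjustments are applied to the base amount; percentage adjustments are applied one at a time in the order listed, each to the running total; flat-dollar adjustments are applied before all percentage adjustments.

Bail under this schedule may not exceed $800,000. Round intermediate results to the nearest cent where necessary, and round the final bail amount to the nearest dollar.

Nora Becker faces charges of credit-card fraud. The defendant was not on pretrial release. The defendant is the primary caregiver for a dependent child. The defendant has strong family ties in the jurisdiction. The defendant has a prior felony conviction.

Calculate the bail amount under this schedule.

$23,630

Base amounts from the schedule: credit-card fraud $24,300.
Single charge. Combined base = $24,300.
Any prior felony conviction (+$19,750 flat): $24,300 + $19,750 = $44,050.
Strong family ties in the jurisdiction (−$16,250 flat): $44,050 − $16,250 = $27,800.
Defendant is the primary caregiver for a dependent (−15%): $27,800 × 0.85 = $23,630.
$23,630 is within the $800,000 maximum.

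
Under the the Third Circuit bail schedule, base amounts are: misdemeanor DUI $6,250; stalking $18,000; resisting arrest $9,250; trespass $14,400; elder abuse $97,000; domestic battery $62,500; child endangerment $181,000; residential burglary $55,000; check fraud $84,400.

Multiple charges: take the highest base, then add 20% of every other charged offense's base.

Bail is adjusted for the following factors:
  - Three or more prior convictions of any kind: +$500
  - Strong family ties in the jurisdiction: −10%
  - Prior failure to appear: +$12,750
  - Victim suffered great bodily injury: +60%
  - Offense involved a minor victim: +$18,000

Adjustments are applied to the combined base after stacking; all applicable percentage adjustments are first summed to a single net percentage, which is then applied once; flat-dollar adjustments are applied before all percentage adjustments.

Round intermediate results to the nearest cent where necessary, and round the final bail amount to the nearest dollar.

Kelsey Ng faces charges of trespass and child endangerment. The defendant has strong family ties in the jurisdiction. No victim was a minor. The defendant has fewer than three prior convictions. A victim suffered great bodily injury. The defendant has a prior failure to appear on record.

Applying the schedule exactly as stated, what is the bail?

$294,945

Base amounts from the schedule: trespass $14,400; child endangerment $181,000.
Stacking rule: highest base plus 20% of each additional charge. Highest is child endangerment at $181,000. Additional: $14,400 × 20% = $2,880. Combined base = $181,000 + $2,880 = $183,880.
Prior failure to appear (+$12,750 flat): $183,880 + $12,750 = $196,630.
Net percentage adjustment: −10% +60% = +50%. $196,630 × 1.5 = $294,945.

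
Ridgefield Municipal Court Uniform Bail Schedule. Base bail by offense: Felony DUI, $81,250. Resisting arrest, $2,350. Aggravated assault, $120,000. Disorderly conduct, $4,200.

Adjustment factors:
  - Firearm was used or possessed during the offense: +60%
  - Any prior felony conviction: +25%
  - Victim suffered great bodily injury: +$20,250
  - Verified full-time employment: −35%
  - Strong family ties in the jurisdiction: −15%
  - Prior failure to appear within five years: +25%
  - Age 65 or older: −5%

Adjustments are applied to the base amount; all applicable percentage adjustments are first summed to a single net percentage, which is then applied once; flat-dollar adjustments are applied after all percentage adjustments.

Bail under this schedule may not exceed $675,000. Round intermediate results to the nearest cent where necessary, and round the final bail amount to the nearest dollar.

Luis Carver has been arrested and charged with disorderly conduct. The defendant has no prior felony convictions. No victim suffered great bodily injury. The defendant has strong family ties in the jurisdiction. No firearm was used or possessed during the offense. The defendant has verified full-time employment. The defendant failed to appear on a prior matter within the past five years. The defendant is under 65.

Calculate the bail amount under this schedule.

$3,150

Base amounts from the schedule: disorderly conduct $4,200.
Single charge. Combined base = $4,200.
Net percentage adjustment: −35% −15% +25% = −25%. $4,200 × 0.75 = $3,150.
$3,150 is within the $675,000 maximum.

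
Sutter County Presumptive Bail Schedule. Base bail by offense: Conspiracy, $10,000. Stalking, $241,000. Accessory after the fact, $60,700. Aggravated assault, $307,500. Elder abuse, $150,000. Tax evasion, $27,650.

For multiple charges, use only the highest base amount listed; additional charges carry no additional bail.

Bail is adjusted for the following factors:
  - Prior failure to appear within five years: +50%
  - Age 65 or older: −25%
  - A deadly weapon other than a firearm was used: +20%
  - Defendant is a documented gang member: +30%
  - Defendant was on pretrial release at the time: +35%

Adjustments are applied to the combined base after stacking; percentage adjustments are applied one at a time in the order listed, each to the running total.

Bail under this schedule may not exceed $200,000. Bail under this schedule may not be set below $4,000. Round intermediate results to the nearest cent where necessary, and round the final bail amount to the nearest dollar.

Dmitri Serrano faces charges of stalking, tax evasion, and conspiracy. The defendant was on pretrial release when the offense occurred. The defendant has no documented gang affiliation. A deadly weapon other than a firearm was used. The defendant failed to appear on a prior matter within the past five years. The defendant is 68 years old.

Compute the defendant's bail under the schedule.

$200,000

Base amounts from the schedule: stalking $241,000; tax evasion $27,650; conspiracy $10,000.
Stacking rule: use the highest base only. Highest is stalking at $241,000. Combined base = $241,000.
Prior failure to appear within five years (+50%): $241,000 × 1.5 = $361,500.
Age 65 or older (−25%): $361,500 × 0.75 = $271,125.
A deadly weapon other than a firearm was used (+20%): $271,125 × 1.2 = $325,350.
Defendant was on pretrial release at the time (+35%): $325,350 × 1.35 = $439,222.50.
Result $439,222.50 exceeds the maximum of $200,000; bail is capped at $200,000.
$200,000 is at or above the $4,000 minimum.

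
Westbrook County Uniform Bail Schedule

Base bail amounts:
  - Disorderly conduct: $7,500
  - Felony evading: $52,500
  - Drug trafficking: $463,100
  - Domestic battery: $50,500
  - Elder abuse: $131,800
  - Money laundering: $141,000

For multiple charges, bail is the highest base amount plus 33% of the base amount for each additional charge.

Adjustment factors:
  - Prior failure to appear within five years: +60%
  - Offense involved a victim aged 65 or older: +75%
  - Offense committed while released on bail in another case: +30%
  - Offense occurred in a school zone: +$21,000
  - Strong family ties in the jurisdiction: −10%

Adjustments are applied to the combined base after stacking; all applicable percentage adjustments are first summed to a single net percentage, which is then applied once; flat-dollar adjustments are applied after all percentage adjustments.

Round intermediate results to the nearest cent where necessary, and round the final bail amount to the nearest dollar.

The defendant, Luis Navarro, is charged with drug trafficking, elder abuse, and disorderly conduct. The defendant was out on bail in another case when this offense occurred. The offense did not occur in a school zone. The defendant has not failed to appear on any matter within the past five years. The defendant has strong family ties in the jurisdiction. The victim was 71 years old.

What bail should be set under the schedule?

$992,685

Base amounts from the schedule: drug trafficking $463,100; elder abuse $131,800; disorderly conduct $7,500.
Stacking rule: highest base plus 33% of each additional charge. Highest is drug trafficking at $463,100. Additional: $131,800 × 33% = $43,494; $7,500 × 33% = $2,475. Combined base = $463,100 + $45,969 = $509,069.
Net percentage adjustment: +75% +30% −10% = +95%. $509,069 × 1.95 = $992,684.55.
Rounded to the nearest dollar: $992,685.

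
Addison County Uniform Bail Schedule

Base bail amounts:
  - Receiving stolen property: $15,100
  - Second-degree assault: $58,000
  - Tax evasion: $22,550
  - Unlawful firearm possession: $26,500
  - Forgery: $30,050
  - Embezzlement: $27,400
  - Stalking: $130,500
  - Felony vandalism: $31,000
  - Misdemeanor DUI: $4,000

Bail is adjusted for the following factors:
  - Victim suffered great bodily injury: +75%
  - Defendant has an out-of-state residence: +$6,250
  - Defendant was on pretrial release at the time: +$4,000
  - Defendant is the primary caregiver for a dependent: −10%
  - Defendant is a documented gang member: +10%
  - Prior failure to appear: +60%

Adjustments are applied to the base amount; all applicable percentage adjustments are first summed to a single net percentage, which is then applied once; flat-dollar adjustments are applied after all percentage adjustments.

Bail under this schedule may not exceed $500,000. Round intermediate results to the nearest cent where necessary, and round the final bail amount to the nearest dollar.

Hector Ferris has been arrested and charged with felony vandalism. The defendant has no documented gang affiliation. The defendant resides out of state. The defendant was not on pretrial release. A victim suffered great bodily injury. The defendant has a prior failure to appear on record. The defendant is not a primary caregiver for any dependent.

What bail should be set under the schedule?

$79,100

Base amounts from the schedule: felony vandalism $31,000.
Single charge. Combined base = $31,000.
Net percentage adjustment: +75% +60% = +135%. $31,000 × 2.35 = $72,850.
Defendant has an out-of-state residence (+$6,250 flat): $72,850 + $6,250 = $79,100.
$79,100 is within the $500,000 maximum.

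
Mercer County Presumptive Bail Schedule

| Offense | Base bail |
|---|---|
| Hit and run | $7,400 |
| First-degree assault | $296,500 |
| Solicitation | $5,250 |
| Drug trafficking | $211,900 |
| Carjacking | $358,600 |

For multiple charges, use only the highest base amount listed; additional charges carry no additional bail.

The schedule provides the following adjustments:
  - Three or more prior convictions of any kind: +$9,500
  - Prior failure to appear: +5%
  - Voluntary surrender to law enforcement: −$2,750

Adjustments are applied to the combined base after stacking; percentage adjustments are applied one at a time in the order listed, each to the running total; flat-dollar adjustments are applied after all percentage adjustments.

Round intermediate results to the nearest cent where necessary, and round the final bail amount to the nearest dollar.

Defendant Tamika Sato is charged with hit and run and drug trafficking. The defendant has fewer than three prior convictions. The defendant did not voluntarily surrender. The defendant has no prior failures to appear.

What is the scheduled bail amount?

$211,900

Base amounts from the schedule: hit and run $7,400; drug trafficking $211,900.
Stacking rule: use the highest base only. Highest is drug trafficking at $211,900. Combined base = $211,900.
No adjustment factors apply to this defendant.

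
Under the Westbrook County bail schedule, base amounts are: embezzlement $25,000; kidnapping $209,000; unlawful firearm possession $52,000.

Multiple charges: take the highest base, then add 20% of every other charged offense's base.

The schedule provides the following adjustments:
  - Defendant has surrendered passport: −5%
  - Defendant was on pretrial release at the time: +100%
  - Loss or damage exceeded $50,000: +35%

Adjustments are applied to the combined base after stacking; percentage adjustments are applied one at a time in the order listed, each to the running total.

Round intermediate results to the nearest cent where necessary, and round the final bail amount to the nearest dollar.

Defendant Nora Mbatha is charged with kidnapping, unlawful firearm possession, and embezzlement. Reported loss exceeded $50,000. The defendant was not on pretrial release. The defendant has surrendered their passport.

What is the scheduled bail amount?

$287,793

Base amounts from the schedule: kidnapping $209,000; unlawful firearm possession $52,000; embezzlement $25,000.
Stacking rule: highest base plus 20% of each additional charge. Highest is kidnapping at $209,000. Additional: $52,000 × 20% = $10,400; $25,000 × 20% = $5,000. Combined base = $209,000 + $15,400 = $224,400.
Defendant has surrendered passport (−5%): $224,400 × 0.95 = $213,180.
Loss or damage exceeded $50,000 (+35%): $213,180 × 1.35 = $287,793.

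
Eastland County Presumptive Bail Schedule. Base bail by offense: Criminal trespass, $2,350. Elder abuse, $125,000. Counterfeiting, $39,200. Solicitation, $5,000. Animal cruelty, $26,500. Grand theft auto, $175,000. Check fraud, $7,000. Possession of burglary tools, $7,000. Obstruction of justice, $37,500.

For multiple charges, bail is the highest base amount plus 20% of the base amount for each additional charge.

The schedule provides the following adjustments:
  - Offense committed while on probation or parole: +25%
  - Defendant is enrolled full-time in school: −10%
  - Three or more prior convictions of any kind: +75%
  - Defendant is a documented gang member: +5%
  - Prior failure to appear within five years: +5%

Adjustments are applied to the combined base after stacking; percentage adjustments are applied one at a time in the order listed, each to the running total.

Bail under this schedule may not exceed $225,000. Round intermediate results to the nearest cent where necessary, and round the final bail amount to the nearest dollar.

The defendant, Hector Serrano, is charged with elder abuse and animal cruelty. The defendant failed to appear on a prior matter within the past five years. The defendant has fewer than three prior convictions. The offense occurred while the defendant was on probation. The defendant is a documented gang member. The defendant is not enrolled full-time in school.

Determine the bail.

$179,570

Base amounts from the schedule: elder abuse $125,000; animal cruelty $26,500.
Stacking rule: highest base plus 20% of each additional charge. Highest is elder abuse at $125,000. Additional: $26,500 × 20% = $5,300. Combined base = $125,000 + $5,300 = $130,300.
Offense committed while on probation or parole (+25%): $130,300 × 1.25 = $162,875.
Defendant is a documented gang member (+5%): $162,875 × 1.05 = $171,018.75.
Prior failure to appear within five years (+5%): $171,018.75 × 1.05 = $179,569.69.
$179,569.69 is within the $225,000 maximum.
Rounded to the nearest dollar: $179,570.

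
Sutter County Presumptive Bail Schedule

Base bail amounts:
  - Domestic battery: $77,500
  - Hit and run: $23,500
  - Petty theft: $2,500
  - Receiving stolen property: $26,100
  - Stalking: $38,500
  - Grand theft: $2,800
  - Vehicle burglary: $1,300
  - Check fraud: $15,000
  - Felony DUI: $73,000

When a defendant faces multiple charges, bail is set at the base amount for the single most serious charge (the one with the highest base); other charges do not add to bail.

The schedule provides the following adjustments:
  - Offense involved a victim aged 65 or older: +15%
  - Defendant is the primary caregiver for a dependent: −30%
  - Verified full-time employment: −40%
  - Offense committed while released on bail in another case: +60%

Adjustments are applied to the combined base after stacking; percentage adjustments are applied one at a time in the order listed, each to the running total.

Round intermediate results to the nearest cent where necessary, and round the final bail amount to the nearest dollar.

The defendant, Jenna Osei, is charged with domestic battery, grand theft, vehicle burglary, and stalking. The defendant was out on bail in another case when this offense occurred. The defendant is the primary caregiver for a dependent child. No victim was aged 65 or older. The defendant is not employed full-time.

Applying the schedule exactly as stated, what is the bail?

$86,800

Base amounts from the schedule: domestic battery $77,500; grand theft $2,800; vehicle burglary $1,300; stalking $38,500.
Stacking rule: use the highest base only. Highest is domestic battery at $77,500. Combined base = $77,500.
Defendant is the primary caregiver for a dependent (−30%): $77,500 × 0.7 = $54,250.
Offense committed while released on bail in another case (+60%): $54,250 × 1.6 = $86,800.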